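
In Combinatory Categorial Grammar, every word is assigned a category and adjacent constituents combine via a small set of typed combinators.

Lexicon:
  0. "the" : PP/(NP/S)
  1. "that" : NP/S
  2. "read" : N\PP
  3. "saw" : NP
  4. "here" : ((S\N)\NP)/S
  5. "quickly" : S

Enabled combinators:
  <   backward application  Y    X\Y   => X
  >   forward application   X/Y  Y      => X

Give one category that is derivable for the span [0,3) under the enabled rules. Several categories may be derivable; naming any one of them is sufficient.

[0,6] S   <
  [0,3] N   <
    [0,2] PP   >
      [0,1] "the" : PP/(NP/S)
      [1,2] "that" : NP/S
    [2,3] "read" : N\PP
  [3,6] S\N   <
    [3,4] "saw" : NP
    [4,6] (S\N)\NP   >
      [4,5] "here" : ((S\N)\NP)/S
      [5,6] "quickly" : S

N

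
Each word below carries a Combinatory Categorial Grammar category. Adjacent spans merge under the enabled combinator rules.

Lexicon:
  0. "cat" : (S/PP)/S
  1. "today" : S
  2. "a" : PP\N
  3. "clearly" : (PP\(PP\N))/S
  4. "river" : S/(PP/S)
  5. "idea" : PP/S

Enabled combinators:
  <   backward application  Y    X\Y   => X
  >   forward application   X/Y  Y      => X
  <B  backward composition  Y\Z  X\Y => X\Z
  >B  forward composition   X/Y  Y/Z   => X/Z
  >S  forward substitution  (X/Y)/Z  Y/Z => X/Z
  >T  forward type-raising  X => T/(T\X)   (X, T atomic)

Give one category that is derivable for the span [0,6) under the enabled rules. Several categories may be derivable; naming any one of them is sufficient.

S

[0,6] S   >
  [0,2] S/PP   >
    [0,1] "cat" : (S/PP)/S
    [1,2] "today" : S
  [2,6] PP   <
    [2,3] "a" : PP\N
    [3,6] PP\(PP\N)   >
      [3,4] "clearly" : (PP\(PP\N))/S
      [4,6] S   >
        [4,5] "river" : S/(PP/S)
        [5,6] "idea" : PP/S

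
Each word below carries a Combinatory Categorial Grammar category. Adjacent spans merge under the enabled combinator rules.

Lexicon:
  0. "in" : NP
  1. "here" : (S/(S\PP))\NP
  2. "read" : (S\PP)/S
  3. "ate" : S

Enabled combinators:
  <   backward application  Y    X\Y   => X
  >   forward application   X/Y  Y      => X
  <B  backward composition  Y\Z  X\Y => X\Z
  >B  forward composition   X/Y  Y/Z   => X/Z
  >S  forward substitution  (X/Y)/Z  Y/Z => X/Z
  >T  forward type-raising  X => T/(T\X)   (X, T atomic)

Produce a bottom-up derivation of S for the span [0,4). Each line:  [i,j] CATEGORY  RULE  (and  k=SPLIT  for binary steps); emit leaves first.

[0,4] S   >
  [0,2] S/(S\PP)   <
    [0,1] "in" : NP
    [1,2] "here" : (S/(S\PP))\NP
  [2,4] S\PP   >
    [2,3] "read" : (S\PP)/S
    [3,4] "ate" : S

[0,1] NP  lex  "in"
[1,2] (S/(S\PP))\NP  lex  "here"
[0,2] S/(S\PP)  <  k=1
[2,3] (S\PP)/S  lex  "read"
[3,4] S  lex  "ate"
[2,4] S\PP  >  k=3
[0,4] S  >  k=2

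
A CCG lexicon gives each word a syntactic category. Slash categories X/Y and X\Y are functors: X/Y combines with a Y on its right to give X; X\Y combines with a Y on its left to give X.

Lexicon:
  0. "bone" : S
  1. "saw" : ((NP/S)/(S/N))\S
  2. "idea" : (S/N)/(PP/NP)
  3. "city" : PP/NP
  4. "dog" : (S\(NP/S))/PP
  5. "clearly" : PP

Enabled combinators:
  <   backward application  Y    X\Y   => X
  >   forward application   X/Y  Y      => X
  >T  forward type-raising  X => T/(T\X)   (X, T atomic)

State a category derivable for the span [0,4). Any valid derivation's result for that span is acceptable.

[0,6] S   <
  [0,4] NP/S   >
    [0,2] (NP/S)/(S/N)   <
      [0,1] "bone" : S
      [1,2] "saw" : ((NP/S)/(S/N))\S
    [2,4] S/N   >
      [2,3] "idea" : (S/N)/(PP/NP)
      [3,4] "city" : PP/NP
  [4,6] S\(NP/S)   >
    [4,5] "dog" : (S\(NP/S))/PP
    [5,6] "clearly" : PP

NP/S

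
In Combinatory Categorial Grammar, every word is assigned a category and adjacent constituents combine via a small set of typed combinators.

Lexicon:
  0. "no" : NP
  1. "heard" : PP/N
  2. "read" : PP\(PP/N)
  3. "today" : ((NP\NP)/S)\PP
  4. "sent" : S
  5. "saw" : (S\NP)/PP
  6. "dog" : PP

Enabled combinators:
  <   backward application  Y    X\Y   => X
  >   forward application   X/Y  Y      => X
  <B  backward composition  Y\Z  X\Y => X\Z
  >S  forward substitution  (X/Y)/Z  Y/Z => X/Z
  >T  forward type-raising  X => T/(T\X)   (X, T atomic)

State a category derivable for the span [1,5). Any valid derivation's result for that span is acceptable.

[0,7] S   >
  [0,1] S/(S\NP)   >T
    [0,1] "no" : NP
  [1,7] S\NP   <B
    [1,5] NP\NP   >
      [1,4] (NP\NP)/S   <
        [1,3] PP   <
          [1,2] "heard" : PP/N
          [2,3] "read" : PP\(PP/N)
        [3,4] "today" : ((NP\NP)/S)\PP
      [4,5] "sent" : S
    [5,7] S\NP   >
      [5,6] "saw" : (S\NP)/PP
      [6,7] "dog" : PP

NP\NP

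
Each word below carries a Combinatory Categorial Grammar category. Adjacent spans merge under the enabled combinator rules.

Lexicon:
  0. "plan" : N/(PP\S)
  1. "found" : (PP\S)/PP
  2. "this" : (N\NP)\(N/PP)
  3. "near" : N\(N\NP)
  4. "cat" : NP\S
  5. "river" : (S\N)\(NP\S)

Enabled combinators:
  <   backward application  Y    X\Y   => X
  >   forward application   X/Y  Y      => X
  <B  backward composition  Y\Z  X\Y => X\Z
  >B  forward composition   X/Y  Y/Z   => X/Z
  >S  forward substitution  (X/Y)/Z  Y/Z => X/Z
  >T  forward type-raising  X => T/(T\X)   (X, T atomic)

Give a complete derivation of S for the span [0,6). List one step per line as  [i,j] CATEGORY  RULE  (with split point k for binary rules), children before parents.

[0,6] S   <
  [0,4] N   <
    [0,3] N\NP   <
      [0,2] N/PP   >B
        [0,1] "plan" : N/(PP\S)
        [1,2] "found" : (PP\S)/PP
      [2,3] "this" : (N\NP)\(N/PP)
    [3,4] "near" : N\(N\NP)
  [4,6] S\N   <
    [4,5] "cat" : NP\S
    [5,6] "river" : (S\N)\(NP\S)

[0,1] N/(PP\S)  lex  "plan"
[1,2] (PP\S)/PP  lex  "found"
[0,2] N/PP  >B  k=1
[2,3] (N\NP)\(N/PP)  lex  "this"
[0,3] N\NP  <  k=2
[3,4] N\(N\NP)  lex  "near"
[0,4] N  <  k=3
[4,5] NP\S  lex  "cat"
[5,6] (S\N)\(NP\S)  lex  "river"
[4,6] S\N  <  k=5
[0,6] S  <  k=4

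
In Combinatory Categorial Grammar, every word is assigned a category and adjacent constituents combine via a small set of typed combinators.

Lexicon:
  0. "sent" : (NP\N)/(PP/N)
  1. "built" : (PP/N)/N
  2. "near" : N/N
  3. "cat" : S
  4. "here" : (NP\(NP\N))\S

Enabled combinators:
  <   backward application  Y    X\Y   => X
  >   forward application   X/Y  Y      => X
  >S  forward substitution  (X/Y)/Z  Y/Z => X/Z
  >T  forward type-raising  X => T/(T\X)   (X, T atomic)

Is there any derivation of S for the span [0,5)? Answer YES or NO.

NO

(NP\N)/(PP/N) (PP/N)/N N/N S (NP\(NP\N))\S
CKY chart[0,5] = {N/(N\NP), NP, NP/(NP\NP), PP/(PP\NP), S/(S\NP)}; S ∉ chart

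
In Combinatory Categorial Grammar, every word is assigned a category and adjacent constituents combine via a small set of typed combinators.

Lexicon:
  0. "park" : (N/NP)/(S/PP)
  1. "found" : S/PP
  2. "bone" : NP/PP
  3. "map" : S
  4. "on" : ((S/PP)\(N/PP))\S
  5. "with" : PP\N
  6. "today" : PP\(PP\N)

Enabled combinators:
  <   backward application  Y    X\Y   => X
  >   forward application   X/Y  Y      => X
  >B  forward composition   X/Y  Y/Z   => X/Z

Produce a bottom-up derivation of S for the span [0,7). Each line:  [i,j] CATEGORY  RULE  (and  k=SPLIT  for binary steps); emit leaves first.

[0,1] (N/NP)/(S/PP)  lex  "park"
[1,2] S/PP  lex  "found"
[0,2] N/NP  >  k=1
[2,3] NP/PP  lex  "bone"
[0,3] N/PP  >B  k=2
[3,4] S  lex  "map"
[4,5] ((S/PP)\(N/PP))\S  lex  "on"
[3,5] (S/PP)\(N/PP)  <  k=4
[0,5] S/PP  <  k=3
[5,6] PP\N  lex  "with"
[6,7] PP\(PP\N)  lex  "today"
[5,7] PP  <  k=6
[0,7] S  >  k=5

[0,7] S   >
  [0,5] S/PP   <
    [0,3] N/PP   >B
      [0,2] N/NP   >
        [0,1] "park" : (N/NP)/(S/PP)
        [1,2] "found" : S/PP
      [2,3] "bone" : NP/PP
    [3,5] (S/PP)\(N/PP)   <
      [3,4] "map" : S
      [4,5] "on" : ((S/PP)\(N/PP))\S
  [5,7] PP   <
    [5,6] "with" : PP\N
    [6,7] "today" : PP\(PP\N)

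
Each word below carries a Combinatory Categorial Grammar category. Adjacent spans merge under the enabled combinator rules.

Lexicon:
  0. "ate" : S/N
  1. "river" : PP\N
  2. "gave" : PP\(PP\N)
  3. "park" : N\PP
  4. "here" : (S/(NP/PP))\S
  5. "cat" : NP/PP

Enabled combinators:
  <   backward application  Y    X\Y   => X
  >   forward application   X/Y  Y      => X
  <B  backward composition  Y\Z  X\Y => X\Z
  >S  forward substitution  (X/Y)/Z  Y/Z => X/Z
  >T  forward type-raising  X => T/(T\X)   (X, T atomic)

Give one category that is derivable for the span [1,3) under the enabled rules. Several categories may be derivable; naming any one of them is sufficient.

[0,6] S   >
  [0,5] S/(NP/PP)   <
    [0,4] S   >
      [0,1] "ate" : S/N
      [1,4] N   <
        [1,3] PP   <
          [1,2] "river" : PP\N
          [2,3] "gave" : PP\(PP\N)
        [3,4] "park" : N\PP
    [4,5] "here" : (S/(NP/PP))\S
  [5,6] "cat" : NP/PP

PP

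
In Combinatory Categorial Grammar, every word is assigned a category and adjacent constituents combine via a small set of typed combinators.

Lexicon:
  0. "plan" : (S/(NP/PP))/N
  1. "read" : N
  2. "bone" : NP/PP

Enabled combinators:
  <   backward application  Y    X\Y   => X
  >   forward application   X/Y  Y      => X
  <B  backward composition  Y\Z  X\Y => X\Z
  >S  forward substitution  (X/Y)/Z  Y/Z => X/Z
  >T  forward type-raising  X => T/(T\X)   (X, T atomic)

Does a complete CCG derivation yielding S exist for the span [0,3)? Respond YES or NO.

[0,3] S   >
  [0,2] S/(NP/PP)   >
    [0,1] "plan" : (S/(NP/PP))/N
    [1,2] "read" : N
  [2,3] "bone" : NP/PP

YES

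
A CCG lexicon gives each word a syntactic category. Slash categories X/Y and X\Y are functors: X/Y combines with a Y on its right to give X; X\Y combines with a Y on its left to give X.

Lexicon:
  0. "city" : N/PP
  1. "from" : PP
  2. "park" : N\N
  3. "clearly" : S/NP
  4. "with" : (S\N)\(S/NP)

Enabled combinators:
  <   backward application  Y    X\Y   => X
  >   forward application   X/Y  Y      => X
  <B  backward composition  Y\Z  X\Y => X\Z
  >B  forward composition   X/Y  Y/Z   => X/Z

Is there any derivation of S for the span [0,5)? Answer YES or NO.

[0,5] S   <
  [0,2] N   >
    [0,1] "city" : N/PP
    [1,2] "from" : PP
  [2,5] S\N   <B
    [2,3] "park" : N\N
    [3,5] S\N   <
      [3,4] "clearly" : S/NP
      [4,5] "with" : (S\N)\(S/NP)

YES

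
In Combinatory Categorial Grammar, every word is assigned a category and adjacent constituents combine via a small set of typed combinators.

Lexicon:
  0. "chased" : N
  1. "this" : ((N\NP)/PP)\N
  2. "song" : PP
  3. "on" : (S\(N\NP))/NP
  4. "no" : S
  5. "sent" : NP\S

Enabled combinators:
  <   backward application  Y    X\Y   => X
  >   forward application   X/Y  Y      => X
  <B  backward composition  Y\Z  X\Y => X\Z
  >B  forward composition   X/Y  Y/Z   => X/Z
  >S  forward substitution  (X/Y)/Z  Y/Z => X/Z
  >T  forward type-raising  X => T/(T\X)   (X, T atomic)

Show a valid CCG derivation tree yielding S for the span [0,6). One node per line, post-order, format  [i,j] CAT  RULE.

[0,1] N  lex  "chased"
[1,2] ((N\NP)/PP)\N  lex  "this"
[0,2] (N\NP)/PP  <  k=1
[2,3] PP  lex  "song"
[0,3] N\NP  >  k=2
[3,4] (S\(N\NP))/NP  lex  "on"
[4,5] S  lex  "no"
[4,5] NP/(NP\S)  >T
[5,6] NP\S  lex  "sent"
[4,6] NP  >  k=5
[3,6] S\(N\NP)  >  k=4
[0,6] S  <  k=3

[0,6] S   <
  [0,3] N\NP   >
    [0,2] (N\NP)/PP   <
      [0,1] "chased" : N
      [1,2] "this" : ((N\NP)/PP)\N
    [2,3] "song" : PP
  [3,6] S\(N\NP)   >
    [3,4] "on" : (S\(N\NP))/NP
    [4,6] NP   >
      [4,5] NP/(NP\S)   >T
        [4,5] "no" : S
      [5,6] "sent" : NP\S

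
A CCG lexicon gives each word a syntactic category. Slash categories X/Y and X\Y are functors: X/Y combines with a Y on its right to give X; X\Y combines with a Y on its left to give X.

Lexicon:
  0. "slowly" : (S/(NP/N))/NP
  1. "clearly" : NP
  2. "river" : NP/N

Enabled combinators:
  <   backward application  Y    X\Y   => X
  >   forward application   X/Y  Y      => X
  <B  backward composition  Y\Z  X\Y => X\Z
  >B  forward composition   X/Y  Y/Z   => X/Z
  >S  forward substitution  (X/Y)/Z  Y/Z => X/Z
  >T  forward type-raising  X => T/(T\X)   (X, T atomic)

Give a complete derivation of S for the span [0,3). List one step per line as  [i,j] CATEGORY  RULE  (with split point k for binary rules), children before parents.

[0,1] (S/(NP/N))/NP  lex  "slowly"
[1,2] NP  lex  "clearly"
[0,2] S/(NP/N)  >  k=1
[2,3] NP/N  lex  "river"
[0,3] S  >  k=2

[0,3] S   >
  [0,2] S/(NP/N)   >
    [0,1] "slowly" : (S/(NP/N))/NP
    [1,2] "clearly" : NP
  [2,3] "river" : NP/N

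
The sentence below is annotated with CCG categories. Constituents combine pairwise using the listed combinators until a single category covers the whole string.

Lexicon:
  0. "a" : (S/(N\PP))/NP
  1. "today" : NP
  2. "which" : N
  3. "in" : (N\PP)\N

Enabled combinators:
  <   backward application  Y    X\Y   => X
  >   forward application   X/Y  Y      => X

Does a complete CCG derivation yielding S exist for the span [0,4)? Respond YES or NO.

[0,4] S   >
  [0,2] S/(N\PP)   >
    [0,1] "a" : (S/(N\PP))/NP
    [1,2] "today" : NP
  [2,4] N\PP   <
    [2,3] "which" : N
    [3,4] "in" : (N\PP)\N

YES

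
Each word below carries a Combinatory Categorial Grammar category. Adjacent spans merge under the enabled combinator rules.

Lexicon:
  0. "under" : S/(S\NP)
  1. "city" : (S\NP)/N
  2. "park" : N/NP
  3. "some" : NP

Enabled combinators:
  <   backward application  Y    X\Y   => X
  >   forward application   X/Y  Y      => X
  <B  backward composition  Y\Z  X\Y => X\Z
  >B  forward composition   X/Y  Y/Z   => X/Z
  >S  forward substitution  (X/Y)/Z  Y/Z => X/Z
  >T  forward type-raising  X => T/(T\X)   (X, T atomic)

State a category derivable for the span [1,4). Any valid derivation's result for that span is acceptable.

[0,4] S   >
  [0,1] "under" : S/(S\NP)
  [1,4] S\NP   >
    [1,2] "city" : (S\NP)/N
    [2,4] N   >
      [2,3] "park" : N/NP
      [3,4] "some" : NP

S\NP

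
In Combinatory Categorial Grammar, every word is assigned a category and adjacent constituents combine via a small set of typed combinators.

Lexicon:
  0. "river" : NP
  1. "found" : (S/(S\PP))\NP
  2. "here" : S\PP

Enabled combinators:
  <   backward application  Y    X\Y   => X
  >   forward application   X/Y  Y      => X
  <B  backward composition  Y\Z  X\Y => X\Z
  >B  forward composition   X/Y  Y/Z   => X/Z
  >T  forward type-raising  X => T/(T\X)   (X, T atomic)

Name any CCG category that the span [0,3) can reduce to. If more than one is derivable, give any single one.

[0,3] S   >
  [0,2] S/(S\PP)   <
    [0,1] "river" : NP
    [1,2] "found" : (S/(S\PP))\NP
  [2,3] "here" : S\PP

S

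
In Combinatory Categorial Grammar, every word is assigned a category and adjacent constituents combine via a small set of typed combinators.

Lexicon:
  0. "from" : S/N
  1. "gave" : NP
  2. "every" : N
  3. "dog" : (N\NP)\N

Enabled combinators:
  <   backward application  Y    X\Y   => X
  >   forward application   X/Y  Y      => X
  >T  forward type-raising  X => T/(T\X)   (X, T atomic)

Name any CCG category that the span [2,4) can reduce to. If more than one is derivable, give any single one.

[0,4] S   >
  [0,1] "from" : S/N
  [1,4] N   <
    [1,2] "gave" : NP
    [2,4] N\NP   <
      [2,3] "every" : N
      [3,4] "dog" : (N\NP)\N

N\NP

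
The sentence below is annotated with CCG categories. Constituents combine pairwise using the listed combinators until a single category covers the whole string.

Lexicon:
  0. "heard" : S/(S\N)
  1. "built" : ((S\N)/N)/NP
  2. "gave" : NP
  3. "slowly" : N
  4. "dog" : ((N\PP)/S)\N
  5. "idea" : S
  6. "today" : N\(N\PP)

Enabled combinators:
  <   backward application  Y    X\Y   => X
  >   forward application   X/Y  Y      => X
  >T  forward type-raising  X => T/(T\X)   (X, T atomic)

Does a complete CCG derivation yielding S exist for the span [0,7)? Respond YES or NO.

YES

[0,7] S   >
  [0,1] "heard" : S/(S\N)
  [1,7] S\N   >
    [1,3] (S\N)/N   >
      [1,2] "built" : ((S\N)/N)/NP
      [2,3] "gave" : NP
    [3,7] N   <
      [3,6] N\PP   >
        [3,5] (N\PP)/S   <
          [3,4] "slowly" : N
          [4,5] "dog" : ((N\PP)/S)\N
        [5,6] "idea" : S
      [6,7] "today" : N\(N\PP)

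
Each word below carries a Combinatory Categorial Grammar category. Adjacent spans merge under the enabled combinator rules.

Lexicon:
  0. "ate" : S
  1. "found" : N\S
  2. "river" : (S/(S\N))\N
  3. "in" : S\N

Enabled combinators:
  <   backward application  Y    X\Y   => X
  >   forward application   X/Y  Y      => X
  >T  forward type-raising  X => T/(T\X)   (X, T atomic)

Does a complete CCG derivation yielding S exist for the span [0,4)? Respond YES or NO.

YES

[0,4] S   >
  [0,3] S/(S\N)   <
    [0,2] N   <
      [0,1] "ate" : S
      [1,2] "found" : N\S
    [2,3] "river" : (S/(S\N))\N
  [3,4] "in" : S\N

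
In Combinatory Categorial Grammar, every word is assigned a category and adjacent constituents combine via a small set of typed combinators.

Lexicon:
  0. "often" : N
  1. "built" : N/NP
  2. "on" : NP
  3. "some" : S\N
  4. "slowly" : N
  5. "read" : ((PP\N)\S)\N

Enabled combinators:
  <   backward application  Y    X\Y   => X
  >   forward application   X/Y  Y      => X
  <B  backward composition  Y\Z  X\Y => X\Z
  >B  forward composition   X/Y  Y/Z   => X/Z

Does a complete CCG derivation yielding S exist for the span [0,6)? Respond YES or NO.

N N/NP NP S\N N ((PP\N)\S)\N
CKY chart[0,6] = {PP}; S ∉ chart

NO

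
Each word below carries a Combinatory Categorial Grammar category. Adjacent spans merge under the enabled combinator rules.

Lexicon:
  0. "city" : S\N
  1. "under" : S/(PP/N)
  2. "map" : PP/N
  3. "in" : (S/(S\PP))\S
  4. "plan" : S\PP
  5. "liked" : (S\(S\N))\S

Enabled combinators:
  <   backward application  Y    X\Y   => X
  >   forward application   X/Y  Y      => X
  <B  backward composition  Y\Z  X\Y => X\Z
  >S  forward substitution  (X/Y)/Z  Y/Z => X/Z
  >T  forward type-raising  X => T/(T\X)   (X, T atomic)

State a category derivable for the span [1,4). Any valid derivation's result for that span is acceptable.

[0,6] S   <
  [0,1] "city" : S\N
  [1,6] S\(S\N)   <
    [1,5] S   >
      [1,4] S/(S\PP)   <
        [1,3] S   >
          [1,2] "under" : S/(PP/N)
          [2,3] "map" : PP/N
        [3,4] "in" : (S/(S\PP))\S
      [4,5] "plan" : S\PP
    [5,6] "liked" : (S\(S\N))\S

S/(S\PP)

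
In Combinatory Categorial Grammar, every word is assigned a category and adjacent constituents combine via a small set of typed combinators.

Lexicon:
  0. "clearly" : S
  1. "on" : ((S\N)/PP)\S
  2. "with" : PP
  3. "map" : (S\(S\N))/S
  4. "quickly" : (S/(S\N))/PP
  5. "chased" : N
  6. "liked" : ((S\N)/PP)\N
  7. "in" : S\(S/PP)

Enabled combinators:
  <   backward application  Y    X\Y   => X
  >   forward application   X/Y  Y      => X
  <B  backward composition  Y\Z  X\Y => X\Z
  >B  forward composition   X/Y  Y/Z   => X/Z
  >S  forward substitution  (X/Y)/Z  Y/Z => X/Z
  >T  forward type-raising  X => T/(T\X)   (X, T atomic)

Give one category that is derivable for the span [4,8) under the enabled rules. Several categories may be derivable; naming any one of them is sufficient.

[0,8] S   <
  [0,3] S\N   >
    [0,2] (S\N)/PP   <
      [0,1] "clearly" : S
      [1,2] "on" : ((S\N)/PP)\S
    [2,3] "with" : PP
  [3,8] S\(S\N)   >
    [3,4] "map" : (S\(S\N))/S
    [4,8] S   <
      [4,7] S/PP   >S
        [4,5] "quickly" : (S/(S\N))/PP
        [5,7] (S\N)/PP   <
          [5,6] "chased" : N
          [6,7] "liked" : ((S\N)/PP)\N
      [7,8] "in" : S\(S/PP)

S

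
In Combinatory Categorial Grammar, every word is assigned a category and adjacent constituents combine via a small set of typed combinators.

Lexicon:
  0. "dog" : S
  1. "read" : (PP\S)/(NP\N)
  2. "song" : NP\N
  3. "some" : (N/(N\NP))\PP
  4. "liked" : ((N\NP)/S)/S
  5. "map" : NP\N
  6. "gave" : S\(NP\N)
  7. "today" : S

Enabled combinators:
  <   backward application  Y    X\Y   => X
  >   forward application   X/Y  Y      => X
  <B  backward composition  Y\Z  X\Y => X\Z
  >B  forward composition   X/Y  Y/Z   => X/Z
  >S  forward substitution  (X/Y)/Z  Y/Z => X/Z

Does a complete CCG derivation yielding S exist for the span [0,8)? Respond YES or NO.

NO

S (PP\S)/(NP\N) NP\N (N/(N\NP))\PP ((N\NP)/S)/S NP\N S\(NP\N) S
CKY chart[0,8] = {N}; S ∉ chart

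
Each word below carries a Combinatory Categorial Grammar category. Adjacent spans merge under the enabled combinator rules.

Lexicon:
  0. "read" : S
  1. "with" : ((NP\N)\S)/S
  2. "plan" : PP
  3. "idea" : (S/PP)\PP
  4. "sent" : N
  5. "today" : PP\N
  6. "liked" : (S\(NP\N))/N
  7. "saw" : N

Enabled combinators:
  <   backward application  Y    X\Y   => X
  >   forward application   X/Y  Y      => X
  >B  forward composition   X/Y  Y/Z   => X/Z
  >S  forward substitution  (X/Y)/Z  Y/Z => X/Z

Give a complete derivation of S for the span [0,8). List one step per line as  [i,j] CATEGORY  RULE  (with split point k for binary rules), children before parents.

[0,8] S   <
  [0,6] NP\N   <
    [0,1] "read" : S
    [1,6] (NP\N)\S   >
      [1,2] "with" : ((NP\N)\S)/S
      [2,6] S   >
        [2,4] S/PP   <
          [2,3] "plan" : PP
          [3,4] "idea" : (S/PP)\PP
        [4,6] PP   <
          [4,5] "sent" : N
          [5,6] "today" : PP\N
  [6,8] S\(NP\N)   >
    [6,7] "liked" : (S\(NP\N))/N
    [7,8] "saw" : N

[0,1] S  lex  "read"
[1,2] ((NP\N)\S)/S  lex  "with"
[2,3] PP  lex  "plan"
[3,4] (S/PP)\PP  lex  "idea"
[2,4] S/PP  <  k=3
[4,5] N  lex  "sent"
[5,6] PP\N  lex  "today"
[4,6] PP  <  k=5
[2,6] S  >  k=4
[1,6] (NP\N)\S  >  k=2
[0,6] NP\N  <  k=1
[6,7] (S\(NP\N))/N  lex  "liked"
[7,8] N  lex  "saw"
[6,8] S\(NP\N)  >  k=7
[0,8] S  <  k=6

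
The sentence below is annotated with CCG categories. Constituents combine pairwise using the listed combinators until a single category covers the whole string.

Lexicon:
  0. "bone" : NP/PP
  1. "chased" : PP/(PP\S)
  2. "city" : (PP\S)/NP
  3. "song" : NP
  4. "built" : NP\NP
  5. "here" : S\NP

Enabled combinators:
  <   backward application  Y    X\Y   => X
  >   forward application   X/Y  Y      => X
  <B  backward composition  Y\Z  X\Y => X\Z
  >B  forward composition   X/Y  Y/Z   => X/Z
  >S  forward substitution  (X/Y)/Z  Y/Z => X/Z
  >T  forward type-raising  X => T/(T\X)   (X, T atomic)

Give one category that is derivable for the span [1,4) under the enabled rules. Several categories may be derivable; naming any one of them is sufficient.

[0,6] S   <
  [0,4] NP   >
    [0,1] "bone" : NP/PP
    [1,4] PP   >
      [1,2] "chased" : PP/(PP\S)
      [2,4] PP\S   >
        [2,3] "city" : (PP\S)/NP
        [3,4] "song" : NP
  [4,6] S\NP   <B
    [4,5] "built" : NP\NP
    [5,6] "here" : S\NP

PP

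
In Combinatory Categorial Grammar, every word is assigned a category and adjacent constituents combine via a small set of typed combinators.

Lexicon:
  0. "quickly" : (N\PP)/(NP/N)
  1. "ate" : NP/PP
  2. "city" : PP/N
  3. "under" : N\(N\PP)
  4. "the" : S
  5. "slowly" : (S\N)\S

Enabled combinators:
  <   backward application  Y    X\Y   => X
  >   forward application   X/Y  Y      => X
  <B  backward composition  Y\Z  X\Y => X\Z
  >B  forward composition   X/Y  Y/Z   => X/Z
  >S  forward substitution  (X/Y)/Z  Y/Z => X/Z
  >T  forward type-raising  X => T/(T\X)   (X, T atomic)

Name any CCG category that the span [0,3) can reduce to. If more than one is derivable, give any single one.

N\PP

[0,6] S   <
  [0,4] N   <
    [0,3] N\PP   >
      [0,1] "quickly" : (N\PP)/(NP/N)
      [1,3] NP/N   >B
        [1,2] "ate" : NP/PP
        [2,3] "city" : PP/N
    [3,4] "under" : N\(N\PP)
  [4,6] S\N   <
    [4,5] "the" : S
    [5,6] "slowly" : (S\N)\S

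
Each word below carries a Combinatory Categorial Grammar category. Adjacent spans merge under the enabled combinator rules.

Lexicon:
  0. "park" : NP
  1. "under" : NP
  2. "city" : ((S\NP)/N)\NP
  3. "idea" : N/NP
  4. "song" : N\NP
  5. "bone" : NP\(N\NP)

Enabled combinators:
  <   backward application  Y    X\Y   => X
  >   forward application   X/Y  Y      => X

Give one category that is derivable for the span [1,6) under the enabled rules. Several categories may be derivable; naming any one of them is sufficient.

[0,6] S   <
  [0,1] "park" : NP
  [1,6] S\NP   >
    [1,3] (S\NP)/N   <
      [1,2] "under" : NP
      [2,3] "city" : ((S\NP)/N)\NP
    [3,6] N   >
      [3,4] "idea" : N/NP
      [4,6] NP   <
        [4,5] "song" : N\NP
        [5,6] "bone" : NP\(N\NP)

S\NP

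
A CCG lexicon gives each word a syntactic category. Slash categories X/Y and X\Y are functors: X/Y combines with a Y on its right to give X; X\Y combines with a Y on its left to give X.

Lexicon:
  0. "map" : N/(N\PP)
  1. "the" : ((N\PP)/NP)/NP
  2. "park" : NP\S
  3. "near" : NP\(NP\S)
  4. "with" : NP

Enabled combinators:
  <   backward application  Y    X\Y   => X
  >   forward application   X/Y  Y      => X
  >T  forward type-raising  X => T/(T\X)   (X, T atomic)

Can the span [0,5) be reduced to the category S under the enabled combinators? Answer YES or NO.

NO

N/(N\PP) ((N\PP)/NP)/NP NP\S NP\(NP\S) NP
CKY chart[0,5] = {N, N/(N\N), NP/(NP\N), PP/(PP\N), S/(S\N)}; S ∉ chart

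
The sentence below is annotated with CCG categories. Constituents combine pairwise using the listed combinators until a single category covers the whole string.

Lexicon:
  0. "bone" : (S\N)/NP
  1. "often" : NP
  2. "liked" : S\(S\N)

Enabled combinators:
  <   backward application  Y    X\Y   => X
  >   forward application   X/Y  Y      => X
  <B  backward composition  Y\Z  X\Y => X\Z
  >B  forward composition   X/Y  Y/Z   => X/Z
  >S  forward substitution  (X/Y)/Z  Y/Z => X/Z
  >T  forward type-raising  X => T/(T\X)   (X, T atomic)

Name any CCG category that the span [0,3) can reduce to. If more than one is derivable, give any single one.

[0,3] S   <
  [0,2] S\N   >
    [0,1] "bone" : (S\N)/NP
    [1,2] "often" : NP
  [2,3] "liked" : S\(S\N)

S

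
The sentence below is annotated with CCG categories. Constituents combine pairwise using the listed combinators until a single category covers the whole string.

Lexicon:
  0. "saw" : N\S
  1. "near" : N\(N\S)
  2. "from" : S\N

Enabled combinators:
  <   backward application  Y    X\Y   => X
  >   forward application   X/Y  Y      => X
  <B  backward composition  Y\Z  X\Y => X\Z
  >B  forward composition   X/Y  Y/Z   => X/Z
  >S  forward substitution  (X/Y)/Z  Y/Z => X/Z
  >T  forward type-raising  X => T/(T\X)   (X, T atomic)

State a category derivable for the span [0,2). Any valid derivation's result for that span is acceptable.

[0,3] S   <
  [0,2] N   <
    [0,1] "saw" : N\S
    [1,2] "near" : N\(N\S)
  [2,3] "from" : S\N

N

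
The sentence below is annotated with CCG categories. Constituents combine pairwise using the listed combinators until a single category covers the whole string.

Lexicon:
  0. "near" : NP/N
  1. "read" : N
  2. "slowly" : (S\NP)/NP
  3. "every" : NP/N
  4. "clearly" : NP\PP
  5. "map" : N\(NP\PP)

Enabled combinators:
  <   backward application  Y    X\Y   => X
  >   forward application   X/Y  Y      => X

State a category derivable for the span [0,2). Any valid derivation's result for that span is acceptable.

NP

[0,6] S   <
  [0,2] NP   >
    [0,1] "near" : NP/N
    [1,2] "read" : N
  [2,6] S\NP   >
    [2,3] "slowly" : (S\NP)/NP
    [3,6] NP   >
      [3,4] "every" : NP/N
      [4,6] N   <
        [4,5] "clearly" : NP\PP
        [5,6] "map" : N\(NP\PP)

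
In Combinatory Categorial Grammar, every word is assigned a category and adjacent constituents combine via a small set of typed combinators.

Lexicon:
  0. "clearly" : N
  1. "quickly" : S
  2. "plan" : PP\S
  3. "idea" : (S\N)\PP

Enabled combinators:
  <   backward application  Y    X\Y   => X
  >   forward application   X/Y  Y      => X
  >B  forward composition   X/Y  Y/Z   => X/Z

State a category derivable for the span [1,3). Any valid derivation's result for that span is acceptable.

PP

[0,4] S   <
  [0,1] "clearly" : N
  [1,4] S\N   <
    [1,3] PP   <
      [1,2] "quickly" : S
      [2,3] "plan" : PP\S
    [3,4] "idea" : (S\N)\PP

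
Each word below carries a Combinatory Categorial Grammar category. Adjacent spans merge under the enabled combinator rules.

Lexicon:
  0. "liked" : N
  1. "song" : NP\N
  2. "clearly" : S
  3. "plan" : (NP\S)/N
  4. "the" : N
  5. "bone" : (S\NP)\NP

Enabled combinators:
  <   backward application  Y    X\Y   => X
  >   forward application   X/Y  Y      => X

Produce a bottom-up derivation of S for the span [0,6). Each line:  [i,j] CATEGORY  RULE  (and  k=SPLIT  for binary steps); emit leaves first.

[0,1] N  lex  "liked"
[1,2] NP\N  lex  "song"
[0,2] NP  <  k=1
[2,3] S  lex  "clearly"
[3,4] (NP\S)/N  lex  "plan"
[4,5] N  lex  "the"
[3,5] NP\S  >  k=4
[2,5] NP  <  k=3
[5,6] (S\NP)\NP  lex  "bone"
[2,6] S\NP  <  k=5
[0,6] S  <  k=2

[0,6] S   <
  [0,2] NP   <
    [0,1] "liked" : N
    [1,2] "song" : NP\N
  [2,6] S\NP   <
    [2,5] NP   <
      [2,3] "clearly" : S
      [3,5] NP\S   >
        [3,4] "plan" : (NP\S)/N
        [4,5] "the" : N
    [5,6] "bone" : (S\NP)\NP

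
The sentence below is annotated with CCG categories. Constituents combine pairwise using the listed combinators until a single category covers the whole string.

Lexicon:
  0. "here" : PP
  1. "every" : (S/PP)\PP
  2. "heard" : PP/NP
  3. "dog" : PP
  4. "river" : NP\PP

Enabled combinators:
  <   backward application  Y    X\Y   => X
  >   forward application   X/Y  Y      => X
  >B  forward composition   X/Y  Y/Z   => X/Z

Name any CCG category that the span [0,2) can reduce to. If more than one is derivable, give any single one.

S/PP

[0,5] S   >
  [0,2] S/PP   <
    [0,1] "here" : PP
    [1,2] "every" : (S/PP)\PP
  [2,5] PP   >
    [2,3] "heard" : PP/NP
    [3,5] NP   <
      [3,4] "dog" : PP
      [4,5] "river" : NP\PP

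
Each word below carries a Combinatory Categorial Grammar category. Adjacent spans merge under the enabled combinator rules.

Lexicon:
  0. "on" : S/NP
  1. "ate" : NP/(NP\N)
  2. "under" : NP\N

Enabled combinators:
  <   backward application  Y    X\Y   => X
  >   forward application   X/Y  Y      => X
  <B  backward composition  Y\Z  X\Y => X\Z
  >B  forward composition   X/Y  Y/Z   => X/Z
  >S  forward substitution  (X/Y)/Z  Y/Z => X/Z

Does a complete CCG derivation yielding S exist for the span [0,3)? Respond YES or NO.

YES

[0,3] S   >
  [0,1] "on" : S/NP
  [1,3] NP   >
    [1,2] "ate" : NP/(NP\N)
    [2,3] "under" : NP\N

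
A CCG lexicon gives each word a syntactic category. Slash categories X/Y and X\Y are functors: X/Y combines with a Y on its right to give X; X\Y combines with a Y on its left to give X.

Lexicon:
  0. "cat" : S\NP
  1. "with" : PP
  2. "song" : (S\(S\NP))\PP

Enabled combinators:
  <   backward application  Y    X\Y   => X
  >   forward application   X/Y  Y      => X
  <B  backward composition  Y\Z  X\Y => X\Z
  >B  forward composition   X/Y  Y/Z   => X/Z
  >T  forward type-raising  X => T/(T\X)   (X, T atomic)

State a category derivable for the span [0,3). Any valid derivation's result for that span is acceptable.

S

[0,3] S   <
  [0,1] "cat" : S\NP
  [1,3] S\(S\NP)   <
    [1,2] "with" : PP
    [2,3] "song" : (S\(S\NP))\PP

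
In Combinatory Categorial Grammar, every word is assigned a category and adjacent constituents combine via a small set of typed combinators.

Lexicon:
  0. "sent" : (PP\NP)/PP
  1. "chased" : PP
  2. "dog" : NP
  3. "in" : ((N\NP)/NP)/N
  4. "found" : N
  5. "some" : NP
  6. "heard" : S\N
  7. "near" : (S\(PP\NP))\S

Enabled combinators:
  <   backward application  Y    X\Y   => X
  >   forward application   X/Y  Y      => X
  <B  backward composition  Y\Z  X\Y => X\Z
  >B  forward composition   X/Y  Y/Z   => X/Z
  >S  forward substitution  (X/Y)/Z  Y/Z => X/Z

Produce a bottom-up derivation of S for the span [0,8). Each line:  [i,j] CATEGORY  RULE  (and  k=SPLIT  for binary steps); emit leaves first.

[0,1] (PP\NP)/PP  lex  "sent"
[1,2] PP  lex  "chased"
[0,2] PP\NP  >  k=1
[2,3] NP  lex  "dog"
[3,4] ((N\NP)/NP)/N  lex  "in"
[4,5] N  lex  "found"
[3,5] (N\NP)/NP  >  k=4
[5,6] NP  lex  "some"
[3,6] N\NP  >  k=5
[2,6] N  <  k=3
[6,7] S\N  lex  "heard"
[2,7] S  <  k=6
[7,8] (S\(PP\NP))\S  lex  "near"
[2,8] S\(PP\NP)  <  k=7
[0,8] S  <  k=2

[0,8] S   <
  [0,2] PP\NP   >
    [0,1] "sent" : (PP\NP)/PP
    [1,2] "chased" : PP
  [2,8] S\(PP\NP)   <
    [2,7] S   <
      [2,6] N   <
        [2,3] "dog" : NP
        [3,6] N\NP   >
          [3,5] (N\NP)/NP   >
            [3,4] "in" : ((N\NP)/NP)/N
            [4,5] "found" : N
          [5,6] "some" : NP
      [6,7] "heard" : S\N
    [7,8] "near" : (S\(PP\NP))\S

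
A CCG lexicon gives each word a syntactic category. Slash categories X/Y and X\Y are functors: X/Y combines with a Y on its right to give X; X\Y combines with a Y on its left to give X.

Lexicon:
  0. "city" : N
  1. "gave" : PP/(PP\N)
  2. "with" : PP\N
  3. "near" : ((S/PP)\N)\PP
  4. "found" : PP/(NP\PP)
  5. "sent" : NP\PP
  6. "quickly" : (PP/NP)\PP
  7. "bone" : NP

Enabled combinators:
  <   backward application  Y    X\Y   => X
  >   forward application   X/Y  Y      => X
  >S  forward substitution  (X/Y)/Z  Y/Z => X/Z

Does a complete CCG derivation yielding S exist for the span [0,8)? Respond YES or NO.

YES

[0,8] S   >
  [0,4] S/PP   <
    [0,1] "city" : N
    [1,4] (S/PP)\N   <
      [1,3] PP   >
        [1,2] "gave" : PP/(PP\N)
        [2,3] "with" : PP\N
      [3,4] "near" : ((S/PP)\N)\PP
  [4,8] PP   >
    [4,7] PP/NP   <
      [4,6] PP   >
        [4,5] "found" : PP/(NP\PP)
        [5,6] "sent" : NP\PP
      [6,7] "quickly" : (PP/NP)\PP
    [7,8] "bone" : NP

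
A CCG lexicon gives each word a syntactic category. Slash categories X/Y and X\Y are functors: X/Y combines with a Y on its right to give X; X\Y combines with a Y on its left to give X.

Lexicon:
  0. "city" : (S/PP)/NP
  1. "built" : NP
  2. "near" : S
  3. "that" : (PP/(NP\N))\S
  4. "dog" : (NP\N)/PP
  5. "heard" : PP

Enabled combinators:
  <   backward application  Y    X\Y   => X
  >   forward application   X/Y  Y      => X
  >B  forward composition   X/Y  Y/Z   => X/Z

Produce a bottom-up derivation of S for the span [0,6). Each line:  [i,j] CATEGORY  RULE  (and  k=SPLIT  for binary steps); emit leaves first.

[0,6] S   >
  [0,2] S/PP   >
    [0,1] "city" : (S/PP)/NP
    [1,2] "built" : NP
  [2,6] PP   >
    [2,4] PP/(NP\N)   <
      [2,3] "near" : S
      [3,4] "that" : (PP/(NP\N))\S
    [4,6] NP\N   >
      [4,5] "dog" : (NP\N)/PP
      [5,6] "heard" : PP

[0,1] (S/PP)/NP  lex  "city"
[1,2] NP  lex  "built"
[0,2] S/PP  >  k=1
[2,3] S  lex  "near"
[3,4] (PP/(NP\N))\S  lex  "that"
[2,4] PP/(NP\N)  <  k=3
[4,5] (NP\N)/PP  lex  "dog"
[5,6] PP  lex  "heard"
[4,6] NP\N  >  k=5
[2,6] PP  >  k=4
[0,6] S  >  k=2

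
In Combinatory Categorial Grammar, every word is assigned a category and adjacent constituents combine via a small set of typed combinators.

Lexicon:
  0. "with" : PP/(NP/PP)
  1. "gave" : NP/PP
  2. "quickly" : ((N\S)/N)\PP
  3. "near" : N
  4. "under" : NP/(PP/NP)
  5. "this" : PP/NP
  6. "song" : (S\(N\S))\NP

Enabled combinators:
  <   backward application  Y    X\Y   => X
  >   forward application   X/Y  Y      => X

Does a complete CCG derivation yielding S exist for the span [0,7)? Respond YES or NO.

YES

[0,7] S   <
  [0,4] N\S   >
    [0,3] (N\S)/N   <
      [0,2] PP   >
        [0,1] "with" : PP/(NP/PP)
        [1,2] "gave" : NP/PP
      [2,3] "quickly" : ((N\S)/N)\PP
    [3,4] "near" : N
  [4,7] S\(N\S)   <
    [4,6] NP   >
      [4,5] "under" : NP/(PP/NP)
      [5,6] "this" : PP/NP
    [6,7] "song" : (S\(N\S))\NP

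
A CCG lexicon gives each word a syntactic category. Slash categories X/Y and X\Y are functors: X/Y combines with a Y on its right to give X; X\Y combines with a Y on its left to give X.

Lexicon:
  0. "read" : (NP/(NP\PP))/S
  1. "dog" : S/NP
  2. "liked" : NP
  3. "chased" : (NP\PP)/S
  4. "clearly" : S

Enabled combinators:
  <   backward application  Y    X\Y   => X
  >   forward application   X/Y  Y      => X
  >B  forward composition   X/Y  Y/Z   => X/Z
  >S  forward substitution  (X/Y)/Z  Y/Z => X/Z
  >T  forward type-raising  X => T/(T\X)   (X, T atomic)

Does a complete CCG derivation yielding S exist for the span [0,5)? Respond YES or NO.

(NP/(NP\PP))/S S/NP NP (NP\PP)/S S
CKY chart[0,5] = {N/(N\NP), NP, NP/(NP\NP), NP/(S\S), PP/(PP\NP), S/(S\NP)}; S ∉ chart

NO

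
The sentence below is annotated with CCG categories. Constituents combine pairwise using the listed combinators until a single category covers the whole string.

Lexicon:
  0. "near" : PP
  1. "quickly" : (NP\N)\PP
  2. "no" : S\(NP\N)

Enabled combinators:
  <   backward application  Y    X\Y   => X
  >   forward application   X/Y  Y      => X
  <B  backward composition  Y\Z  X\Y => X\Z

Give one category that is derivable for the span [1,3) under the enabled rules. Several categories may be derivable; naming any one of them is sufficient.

S\PP

[0,3] S   <
  [0,1] "near" : PP
  [1,3] S\PP   <B
    [1,2] "quickly" : (NP\N)\PP
    [2,3] "no" : S\(NP\N)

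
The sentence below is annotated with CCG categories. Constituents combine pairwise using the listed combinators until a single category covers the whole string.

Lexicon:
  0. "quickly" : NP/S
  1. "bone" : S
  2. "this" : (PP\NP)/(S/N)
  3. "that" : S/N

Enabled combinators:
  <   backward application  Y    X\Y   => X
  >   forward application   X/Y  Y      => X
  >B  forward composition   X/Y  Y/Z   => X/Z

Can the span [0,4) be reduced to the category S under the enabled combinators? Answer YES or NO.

NP/S S (PP\NP)/(S/N) S/N
CKY chart[0,4] = {PP}; S ∉ chart

NO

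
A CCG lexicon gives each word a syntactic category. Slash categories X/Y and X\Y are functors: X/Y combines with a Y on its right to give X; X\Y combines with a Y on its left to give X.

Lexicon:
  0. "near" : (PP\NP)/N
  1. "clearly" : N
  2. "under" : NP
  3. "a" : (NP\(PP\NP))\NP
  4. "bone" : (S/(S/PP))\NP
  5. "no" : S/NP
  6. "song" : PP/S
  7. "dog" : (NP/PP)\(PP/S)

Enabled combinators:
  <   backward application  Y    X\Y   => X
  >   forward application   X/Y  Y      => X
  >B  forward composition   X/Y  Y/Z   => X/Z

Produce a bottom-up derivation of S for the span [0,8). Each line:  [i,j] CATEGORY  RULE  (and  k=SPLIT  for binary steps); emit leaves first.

[0,8] S   >
  [0,5] S/(S/PP)   <
    [0,4] NP   <
      [0,2] PP\NP   >
        [0,1] "near" : (PP\NP)/N
        [1,2] "clearly" : N
      [2,4] NP\(PP\NP)   <
        [2,3] "under" : NP
        [3,4] "a" : (NP\(PP\NP))\NP
    [4,5] "bone" : (S/(S/PP))\NP
  [5,8] S/PP   >B
    [5,6] "no" : S/NP
    [6,8] NP/PP   <
      [6,7] "song" : PP/S
      [7,8] "dog" : (NP/PP)\(PP/S)

[0,1] (PP\NP)/N  lex  "near"
[1,2] N  lex  "clearly"
[0,2] PP\NP  >  k=1
[2,3] NP  lex  "under"
[3,4] (NP\(PP\NP))\NP  lex  "a"
[2,4] NP\(PP\NP)  <  k=3
[0,4] NP  <  k=2
[4,5] (S/(S/PP))\NP  lex  "bone"
[0,5] S/(S/PP)  <  k=4
[5,6] S/NP  lex  "no"
[6,7] PP/S  lex  "song"
[7,8] (NP/PP)\(PP/S)  lex  "dog"
[6,8] NP/PP  <  k=7
[5,8] S/PP  >B  k=6
[0,8] S  >  k=5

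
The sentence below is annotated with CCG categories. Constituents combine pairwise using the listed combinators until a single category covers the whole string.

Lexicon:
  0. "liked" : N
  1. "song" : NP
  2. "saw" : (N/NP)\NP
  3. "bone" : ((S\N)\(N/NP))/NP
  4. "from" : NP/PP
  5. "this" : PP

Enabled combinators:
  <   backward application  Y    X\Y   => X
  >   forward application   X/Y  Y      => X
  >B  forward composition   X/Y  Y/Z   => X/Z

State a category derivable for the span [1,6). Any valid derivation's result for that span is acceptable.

S\N

[0,6] S   <
  [0,1] "liked" : N
  [1,6] S\N   <
    [1,3] N/NP   <
      [1,2] "song" : NP
      [2,3] "saw" : (N/NP)\NP
    [3,6] (S\N)\(N/NP)   >
      [3,4] "bone" : ((S\N)\(N/NP))/NP
      [4,6] NP   >
        [4,5] "from" : NP/PP
        [5,6] "this" : PP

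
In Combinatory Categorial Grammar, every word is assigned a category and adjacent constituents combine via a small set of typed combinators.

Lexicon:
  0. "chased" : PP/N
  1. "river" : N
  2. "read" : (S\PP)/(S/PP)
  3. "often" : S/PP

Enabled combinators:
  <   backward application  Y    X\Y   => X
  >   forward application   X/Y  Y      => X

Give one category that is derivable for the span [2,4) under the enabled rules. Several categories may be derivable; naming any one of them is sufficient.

S\PP

[0,4] S   <
  [0,2] PP   >
    [0,1] "chased" : PP/N
    [1,2] "river" : N
  [2,4] S\PP   >
    [2,3] "read" : (S\PP)/(S/PP)
    [3,4] "often" : S/PP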